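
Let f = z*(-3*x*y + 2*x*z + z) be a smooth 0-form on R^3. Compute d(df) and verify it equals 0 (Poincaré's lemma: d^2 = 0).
d(df) = 0

Step 1: df = sum_i (∂f/∂x_i) dx_i = (z*(-3*y + 2*z)) dx + (-3*x*z) dy + (-3*x*y + 4*x*z + 2*z) dz.
Step 2: Apply d again. Using the 1-form formula, the coefficient of dx ∧ dy in d(df) is ∂^2 f/∂x ∂y - ∂^2 f/∂y ∂x = (-3*z) - (-3*z) = 0 (equality of mixed partials for smooth f).
Similarly for dx ∧ dz and dy ∧ dz — all coefficients vanish. So d(df) = 0.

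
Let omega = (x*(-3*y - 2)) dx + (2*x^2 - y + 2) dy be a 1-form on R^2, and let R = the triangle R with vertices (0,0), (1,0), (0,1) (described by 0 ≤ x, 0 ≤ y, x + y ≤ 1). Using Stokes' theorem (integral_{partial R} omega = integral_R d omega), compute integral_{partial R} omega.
integral_(partial R) omega = 7/6

Stokes: integral_partial_R omega = integral_R d omega with d omega = (∂Q/∂x - ∂P/∂y) dx ∧ dy.
  ∂Q/∂x = 4*x
  ∂P/∂y = -3*x
  integrand = ∂Q/∂x - ∂P/∂y = 7*x.
Integrating over R: integral_0^1 integral_0^{1-x} (7*x) dy dx = 7/6.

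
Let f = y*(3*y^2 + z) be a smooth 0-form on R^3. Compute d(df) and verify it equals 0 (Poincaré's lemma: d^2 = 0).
d(df) = 0

Step 1: df = sum_i (∂f/∂x_i) dx_i = (0) dx + (9*y^2 + z) dy + (y) dz.
Step 2: Apply d again. Using the 1-form formula, the coefficient of dx ∧ dy in d(df) is ∂^2 f/∂x ∂y - ∂^2 f/∂y ∂x = (0) - (0) = 0 (equality of mixed partials for smooth f).
Similarly for dx ∧ dz and dy ∧ dz — all coefficients vanish. So d(df) = 0.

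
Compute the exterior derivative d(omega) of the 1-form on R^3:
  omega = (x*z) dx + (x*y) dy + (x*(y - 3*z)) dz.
d(omega) = (y) dx ∧ dy + (-x + y - 3*z) dx ∧ dz + (x) dy ∧ dz

For a 1-form omega = sum_i f_i dx_i, the exterior derivative is
  d(omega) = sum_{i < j} (∂f_j/∂x_i - ∂f_i/∂x_j) dx_i ∧ dx_j.
  coefficient of dx ∧ dy: ∂f_2/∂x - ∂f_1/∂y = ∂(x*y)/∂x - ∂(x*z)/∂y = y
  coefficient of dx ∧ dz: ∂f_3/∂x - ∂f_1/∂z = ∂(x*(y - 3*z))/∂x - ∂(x*z)/∂z = -x + y - 3*z
  coefficient of dy ∧ dz: ∂f_3/∂y - ∂f_2/∂z = ∂(x*(y - 3*z))/∂y - ∂(x*y)/∂z = x
Assembling: d(omega) = (y) dx ∧ dy + (-x + y - 3*z) dx ∧ dz + (x) dy ∧ dz.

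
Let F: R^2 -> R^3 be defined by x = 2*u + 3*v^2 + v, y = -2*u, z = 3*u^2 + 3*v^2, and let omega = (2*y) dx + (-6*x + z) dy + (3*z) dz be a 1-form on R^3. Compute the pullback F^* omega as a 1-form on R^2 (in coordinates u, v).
F^* omega = (54*u^3 - 6*u^2 + 54*u*v^2 + 16*u + 30*v^2 + 12*v) du + (54*u^2*v - 24*u*v - 4*u + 54*v^3) dv

Using F^*(f dg) = (f ∘ F) d(g ∘ F), substitute each coordinate x_i by F_i(u, v) in f_i, and replace dx_i by d F_i = (∂F_i/∂u) du + (∂F_i/∂v) dv.
  For the x component: f_1(F) = -4*u; d F_1 = (2) du + (6*v + 1) dv
  For the y component: f_2(F) = 3*u^2 - 12*u - 15*v^2 - 6*v; d F_2 = (-2) du + (0) dv
  For the z component: f_3(F) = 9*u^2 + 9*v^2; d F_3 = (6*u) du + (6*v) dv
Combining and collecting du, dv coefficients:
  coeff of du: 54*u^3 - 6*u^2 + 54*u*v^2 + 16*u + 30*v^2 + 12*v
  coeff of dv: 54*u^2*v - 24*u*v - 4*u + 54*v^3
F^* omega = (54*u^3 - 6*u^2 + 54*u*v^2 + 16*u + 30*v^2 + 12*v) du + (54*u^2*v - 24*u*v - 4*u + 54*v^3) dv.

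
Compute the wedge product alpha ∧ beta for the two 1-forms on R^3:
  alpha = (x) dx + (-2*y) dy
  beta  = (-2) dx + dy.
alpha ∧ beta = (x - 4*y) dx ∧ dy

Distribute the wedge, using dx_i ∧ dx_j = -dx_j ∧ dx_i and dx_i ∧ dx_i = 0. For each pair (i, j) with i < j, the coefficient of dx_i ∧ dx_j in alpha ∧ beta is (alpha_i * beta_j - alpha_j * beta_i). Collecting: alpha ∧ beta = (x - 4*y) dx ∧ dy.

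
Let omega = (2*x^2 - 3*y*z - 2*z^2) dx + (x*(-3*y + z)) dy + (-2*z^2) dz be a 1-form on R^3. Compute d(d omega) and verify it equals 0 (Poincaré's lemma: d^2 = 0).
d(d omega) = 0

Step 1: d omega = sum_{i<j} (∂f_j/∂x_i - ∂f_i/∂x_j) dx_i ∧ dx_j:
  coeff of dx ∧ dy: -3*y + 4*z
  coeff of dx ∧ dz: 3*y + 4*z
  coeff of dy ∧ dz: -x
Step 2: Apply d again to each 2-form coefficient. The only possible 3-form in R^3 is dx ∧ dy ∧ dz, with coefficient
  ∂(coeff of dy∧dz)/∂x - ∂(coeff of dx∧dz)/∂y + ∂(coeff of dx∧dy)/∂z
  = ∂/∂x (-x) - ∂/∂y (3*y + 4*z) + ∂/∂z (-3*y + 4*z).
Each of these terms simplifies to sums of mixed partials that cancel in pairs. The result is 0 (by equality of mixed partials for smooth functions — Schwarz / Clairaut).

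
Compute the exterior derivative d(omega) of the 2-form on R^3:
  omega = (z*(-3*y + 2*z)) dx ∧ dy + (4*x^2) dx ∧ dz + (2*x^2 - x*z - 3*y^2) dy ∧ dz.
d(omega) = (4*x - 3*y + 3*z) dx ∧ dy ∧ dz

For a 2-form omega = sum_{i<j} g_{ij} dx_i ∧ dx_j, the exterior derivative is
  d(omega) = sum_{i<j} d(g_{ij}) ∧ dx_i ∧ dx_j = sum_{i<j, k} (∂g_{ij}/∂x_k) dx_k ∧ dx_i ∧ dx_j.
Expand each term, using dx_k ∧ dx_i ∧ dx_j = sgn(permutation) dx_{(a)} ∧ dx_{(b)} ∧ dx_{(c)} with (a < b < c) sorted:
  d(z*(-3*y + 2*z)) includes (∂/∂z)(z*(-3*y + 2*z)) dz = (-3*y + 4*z) dz, which multiplied by dx ∧ dy gives (-3*y + 4*z) dx ∧ dy ∧ dz
  d(2*x^2 - x*z - 3*y^2) includes (∂/∂x)(2*x^2 - x*z - 3*y^2) dx = (4*x - z) dx, which multiplied by dy ∧ dz gives (4*x - z) dx ∧ dy ∧ dz
Collecting like 3-forms: d(omega) = (4*x - 3*y + 3*z) dx ∧ dy ∧ dz.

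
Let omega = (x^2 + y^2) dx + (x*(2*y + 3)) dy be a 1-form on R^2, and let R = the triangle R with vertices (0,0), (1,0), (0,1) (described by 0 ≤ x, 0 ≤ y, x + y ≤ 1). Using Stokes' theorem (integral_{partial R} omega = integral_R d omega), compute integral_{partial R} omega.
integral_(partial R) omega = 3/2

Stokes: integral_partial_R omega = integral_R d omega with d omega = (∂Q/∂x - ∂P/∂y) dx ∧ dy.
  ∂Q/∂x = 2*y + 3
  ∂P/∂y = 2*y
  integrand = ∂Q/∂x - ∂P/∂y = 3.
Integrating over R: integral_0^1 integral_0^{1-x} (3) dy dx = 3/2.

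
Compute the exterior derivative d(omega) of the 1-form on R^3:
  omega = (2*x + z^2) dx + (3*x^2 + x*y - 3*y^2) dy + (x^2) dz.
d(omega) = (6*x + y) dx ∧ dy + (2*x - 2*z) dx ∧ dz

For a 1-form omega = sum_i f_i dx_i, the exterior derivative is
  d(omega) = sum_{i < j} (∂f_j/∂x_i - ∂f_i/∂x_j) dx_i ∧ dx_j.
  coefficient of dx ∧ dy: ∂f_2/∂x - ∂f_1/∂y = ∂(3*x^2 + x*y - 3*y^2)/∂x - ∂(2*x + z^2)/∂y = 6*x + y
  coefficient of dx ∧ dz: ∂f_3/∂x - ∂f_1/∂z = ∂(x^2)/∂x - ∂(2*x + z^2)/∂z = 2*x - 2*z
Assembling: d(omega) = (6*x + y) dx ∧ dy + (2*x - 2*z) dx ∧ dz.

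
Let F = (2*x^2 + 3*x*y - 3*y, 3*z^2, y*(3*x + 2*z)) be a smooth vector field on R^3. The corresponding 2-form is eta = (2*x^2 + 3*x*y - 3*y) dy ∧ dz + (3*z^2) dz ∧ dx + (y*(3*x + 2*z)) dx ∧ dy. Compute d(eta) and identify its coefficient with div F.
d(eta) = (4*x + 5*y) dx ∧ dy ∧ dz; div F = 4*x + 5*y

For a 2-form in R^3 of the form above, applying d gives a 3-form with coefficient ∂P/∂x + ∂Q/∂y + ∂R/∂z:
  ∂P/∂x = 4*x + 3*y
  ∂Q/∂y = 0
  ∂R/∂z = 2*y
Sum = 4*x + 5*y, which is exactly div F.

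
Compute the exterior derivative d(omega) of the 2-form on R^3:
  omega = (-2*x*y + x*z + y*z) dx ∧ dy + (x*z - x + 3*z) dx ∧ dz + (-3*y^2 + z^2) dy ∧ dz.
d(omega) = (x + y) dx ∧ dy ∧ dz

For a 2-form omega = sum_{i<j} g_{ij} dx_i ∧ dx_j, the exterior derivative is
  d(omega) = sum_{i<j} d(g_{ij}) ∧ dx_i ∧ dx_j = sum_{i<j, k} (∂g_{ij}/∂x_k) dx_k ∧ dx_i ∧ dx_j.
Expand each term, using dx_k ∧ dx_i ∧ dx_j = sgn(permutation) dx_{(a)} ∧ dx_{(b)} ∧ dx_{(c)} with (a < b < c) sorted:
  d(-2*x*y + x*z + y*z) includes (∂/∂z)(-2*x*y + x*z + y*z) dz = (x + y) dz, which multiplied by dx ∧ dy gives (x + y) dx ∧ dy ∧ dz
Collecting like 3-forms: d(omega) = (x + y) dx ∧ dy ∧ dz.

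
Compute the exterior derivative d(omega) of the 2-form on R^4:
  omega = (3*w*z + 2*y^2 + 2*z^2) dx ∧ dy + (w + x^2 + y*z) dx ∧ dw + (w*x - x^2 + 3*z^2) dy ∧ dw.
d(omega) = (3*w + 4*z) dx ∧ dy ∧ dz + (w - 2*x + 2*z) dx ∧ dy ∧ dw + (-y) dx ∧ dz ∧ dw + (-6*z) dy ∧ dz ∧ dw

For a 2-form omega = sum_{i<j} g_{ij} dx_i ∧ dx_j, the exterior derivative is
  d(omega) = sum_{i<j} d(g_{ij}) ∧ dx_i ∧ dx_j = sum_{i<j, k} (∂g_{ij}/∂x_k) dx_k ∧ dx_i ∧ dx_j.
Expand each term, using dx_k ∧ dx_i ∧ dx_j = sgn(permutation) dx_{(a)} ∧ dx_{(b)} ∧ dx_{(c)} with (a < b < c) sorted:
  d(3*w*z + 2*y^2 + 2*z^2) includes (∂/∂z)(3*w*z + 2*y^2 + 2*z^2) dz = (3*w + 4*z) dz, which multiplied by dx ∧ dy gives (3*w + 4*z) dx ∧ dy ∧ dz
  d(3*w*z + 2*y^2 + 2*z^2) includes (∂/∂w)(3*w*z + 2*y^2 + 2*z^2) dw = (3*z) dw, which multiplied by dx ∧ dy gives (3*z) dx ∧ dy ∧ dw
  d(w + x^2 + y*z) includes (∂/∂y)(w + x^2 + y*z) dy = (z) dy, which multiplied by dx ∧ dw gives (-z) dx ∧ dy ∧ dw
  d(w + x^2 + y*z) includes (∂/∂z)(w + x^2 + y*z) dz = (y) dz, which multiplied by dx ∧ dw gives (-y) dx ∧ dz ∧ dw
  d(w*x - x^2 + 3*z^2) includes (∂/∂x)(w*x - x^2 + 3*z^2) dx = (w - 2*x) dx, which multiplied by dy ∧ dw gives (w - 2*x) dx ∧ dy ∧ dw
  d(w*x - x^2 + 3*z^2) includes (∂/∂z)(w*x - x^2 + 3*z^2) dz = (6*z) dz, which multiplied by dy ∧ dw gives (-6*z) dy ∧ dz ∧ dw
Collecting like 3-forms: d(omega) = (3*w + 4*z) dx ∧ dy ∧ dz + (w - 2*x + 2*z) dx ∧ dy ∧ dw + (-y) dx ∧ dz ∧ dw + (-6*z) dy ∧ dz ∧ dw.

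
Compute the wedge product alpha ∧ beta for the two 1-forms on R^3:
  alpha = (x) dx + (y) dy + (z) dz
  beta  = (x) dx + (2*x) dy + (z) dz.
alpha ∧ beta = (x*(2*x - y)) dx ∧ dy + (z*(-2*x + y)) dy ∧ dz

Distribute the wedge, using dx_i ∧ dx_j = -dx_j ∧ dx_i and dx_i ∧ dx_i = 0. For each pair (i, j) with i < j, the coefficient of dx_i ∧ dx_j in alpha ∧ beta is (alpha_i * beta_j - alpha_j * beta_i). Collecting: alpha ∧ beta = (x*(2*x - y)) dx ∧ dy + (z*(-2*x + y)) dy ∧ dz.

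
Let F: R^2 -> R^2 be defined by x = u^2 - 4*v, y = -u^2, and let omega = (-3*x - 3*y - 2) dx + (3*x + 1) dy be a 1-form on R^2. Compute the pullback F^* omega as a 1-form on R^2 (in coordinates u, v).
F^* omega = (6*u*(-u^2 + 8*v - 1)) du + (8 - 48*v) dv

Using F^*(f dg) = (f ∘ F) d(g ∘ F), substitute each coordinate x_i by F_i(u, v) in f_i, and replace dx_i by d F_i = (∂F_i/∂u) du + (∂F_i/∂v) dv.
  For the x component: f_1(F) = 12*v - 2; d F_1 = (2*u) du + (-4) dv
  For the y component: f_2(F) = 3*u^2 - 12*v + 1; d F_2 = (-2*u) du + (0) dv
Combining and collecting du, dv coefficients:
  coeff of du: 6*u*(-u^2 + 8*v - 1)
  coeff of dv: 8 - 48*v
F^* omega = (6*u*(-u^2 + 8*v - 1)) du + (8 - 48*v) dv.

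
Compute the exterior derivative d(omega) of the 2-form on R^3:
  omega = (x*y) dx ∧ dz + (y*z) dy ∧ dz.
d(omega) = (-x) dx ∧ dy ∧ dz

For a 2-form omega = sum_{i<j} g_{ij} dx_i ∧ dx_j, the exterior derivative is
  d(omega) = sum_{i<j} d(g_{ij}) ∧ dx_i ∧ dx_j = sum_{i<j, k} (∂g_{ij}/∂x_k) dx_k ∧ dx_i ∧ dx_j.
Expand each term, using dx_k ∧ dx_i ∧ dx_j = sgn(permutation) dx_{(a)} ∧ dx_{(b)} ∧ dx_{(c)} with (a < b < c) sorted:
  d(x*y) includes (∂/∂y)(x*y) dy = (x) dy, which multiplied by dx ∧ dz gives (-x) dx ∧ dy ∧ dz
Collecting like 3-forms: d(omega) = (-x) dx ∧ dy ∧ dz.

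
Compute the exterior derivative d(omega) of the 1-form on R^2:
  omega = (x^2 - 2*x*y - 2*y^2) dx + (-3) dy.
d(omega) = (2*x + 4*y) dx ∧ dy

For a 1-form omega = sum_i f_i dx_i, the exterior derivative is
  d(omega) = sum_{i < j} (∂f_j/∂x_i - ∂f_i/∂x_j) dx_i ∧ dx_j.
  coefficient of dx ∧ dy: ∂f_2/∂x - ∂f_1/∂y = ∂(-3)/∂x - ∂(x^2 - 2*x*y - 2*y^2)/∂y = 2*x + 4*y
Assembling: d(omega) = (2*x + 4*y) dx ∧ dy.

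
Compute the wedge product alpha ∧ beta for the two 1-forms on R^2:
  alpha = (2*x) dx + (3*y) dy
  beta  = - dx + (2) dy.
alpha ∧ beta = (4*x + 3*y) dx ∧ dy

Distribute the wedge, using dx_i ∧ dx_j = -dx_j ∧ dx_i and dx_i ∧ dx_i = 0. For each pair (i, j) with i < j, the coefficient of dx_i ∧ dx_j in alpha ∧ beta is (alpha_i * beta_j - alpha_j * beta_i). Collecting: alpha ∧ beta = (4*x + 3*y) dx ∧ dy.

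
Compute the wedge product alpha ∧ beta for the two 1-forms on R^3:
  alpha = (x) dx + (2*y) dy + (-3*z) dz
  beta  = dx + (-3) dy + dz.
alpha ∧ beta = (-3*x - 2*y) dx ∧ dy + (x + 3*z) dx ∧ dz + (2*y - 9*z) dy ∧ dz

Distribute the wedge, using dx_i ∧ dx_j = -dx_j ∧ dx_i and dx_i ∧ dx_i = 0. For each pair (i, j) with i < j, the coefficient of dx_i ∧ dx_j in alpha ∧ beta is (alpha_i * beta_j - alpha_j * beta_i). Collecting: alpha ∧ beta = (-3*x - 2*y) dx ∧ dy + (x + 3*z) dx ∧ dz + (2*y - 9*z) dy ∧ dz.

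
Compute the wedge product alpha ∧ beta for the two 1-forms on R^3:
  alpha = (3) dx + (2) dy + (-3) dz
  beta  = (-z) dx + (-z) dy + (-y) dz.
alpha ∧ beta = (-z) dx ∧ dy + (-3*y - 3*z) dx ∧ dz + (-2*y - 3*z) dy ∧ dz

Distribute the wedge, using dx_i ∧ dx_j = -dx_j ∧ dx_i and dx_i ∧ dx_i = 0. For each pair (i, j) with i < j, the coefficient of dx_i ∧ dx_j in alpha ∧ beta is (alpha_i * beta_j - alpha_j * beta_i). Collecting: alpha ∧ beta = (-z) dx ∧ dy + (-3*y - 3*z) dx ∧ dz + (-2*y - 3*z) dy ∧ dz.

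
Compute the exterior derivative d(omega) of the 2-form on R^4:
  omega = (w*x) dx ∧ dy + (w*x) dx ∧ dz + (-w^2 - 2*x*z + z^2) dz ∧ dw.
d(omega) = (x) dx ∧ dy ∧ dw + (x - 2*z) dx ∧ dz ∧ dw

For a 2-form omega = sum_{i<j} g_{ij} dx_i ∧ dx_j, the exterior derivative is
  d(omega) = sum_{i<j} d(g_{ij}) ∧ dx_i ∧ dx_j = sum_{i<j, k} (∂g_{ij}/∂x_k) dx_k ∧ dx_i ∧ dx_j.
Expand each term, using dx_k ∧ dx_i ∧ dx_j = sgn(permutation) dx_{(a)} ∧ dx_{(b)} ∧ dx_{(c)} with (a < b < c) sorted:
  d(w*x) includes (∂/∂w)(w*x) dw = (x) dw, which multiplied by dx ∧ dy gives (x) dx ∧ dy ∧ dw
  d(w*x) includes (∂/∂w)(w*x) dw = (x) dw, which multiplied by dx ∧ dz gives (x) dx ∧ dz ∧ dw
  d(-w^2 - 2*x*z + z^2) includes (∂/∂x)(-w^2 - 2*x*z + z^2) dx = (-2*z) dx, which multiplied by dz ∧ dw gives (-2*z) dx ∧ dz ∧ dw
Collecting like 3-forms: d(omega) = (x) dx ∧ dy ∧ dw + (x - 2*z) dx ∧ dz ∧ dw.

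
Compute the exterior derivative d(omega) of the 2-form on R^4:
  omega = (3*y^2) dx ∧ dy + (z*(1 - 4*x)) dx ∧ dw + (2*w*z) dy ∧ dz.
d(omega) = (4*x - 1) dx ∧ dz ∧ dw + (2*z) dy ∧ dz ∧ dw

For a 2-form omega = sum_{i<j} g_{ij} dx_i ∧ dx_j, the exterior derivative is
  d(omega) = sum_{i<j} d(g_{ij}) ∧ dx_i ∧ dx_j = sum_{i<j, k} (∂g_{ij}/∂x_k) dx_k ∧ dx_i ∧ dx_j.
Expand each term, using dx_k ∧ dx_i ∧ dx_j = sgn(permutation) dx_{(a)} ∧ dx_{(b)} ∧ dx_{(c)} with (a < b < c) sorted:
  d(z*(1 - 4*x)) includes (∂/∂z)(z*(1 - 4*x)) dz = (1 - 4*x) dz, which multiplied by dx ∧ dw gives (4*x - 1) dx ∧ dz ∧ dw
  d(2*w*z) includes (∂/∂w)(2*w*z) dw = (2*z) dw, which multiplied by dy ∧ dz gives (2*z) dy ∧ dz ∧ dw
Collecting like 3-forms: d(omega) = (4*x - 1) dx ∧ dz ∧ dw + (2*z) dy ∧ dz ∧ dw.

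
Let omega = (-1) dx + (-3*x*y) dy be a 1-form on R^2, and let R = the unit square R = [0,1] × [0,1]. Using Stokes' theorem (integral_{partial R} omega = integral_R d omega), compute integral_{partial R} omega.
integral_(partial R) omega = -3/2

Stokes: integral_partial_R omega = integral_R d omega with d omega = (∂Q/∂x - ∂P/∂y) dx ∧ dy.
  ∂Q/∂x = -3*y
  ∂P/∂y = 0
  integrand = ∂Q/∂x - ∂P/∂y = -3*y.
Integrating over R: integral_0^1 integral_0^1 (-3*y) dx dy = -3/2.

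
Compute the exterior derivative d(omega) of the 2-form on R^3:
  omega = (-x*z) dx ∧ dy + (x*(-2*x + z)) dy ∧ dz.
d(omega) = (-5*x + z) dx ∧ dy ∧ dz

For a 2-form omega = sum_{i<j} g_{ij} dx_i ∧ dx_j, the exterior derivative is
  d(omega) = sum_{i<j} d(g_{ij}) ∧ dx_i ∧ dx_j = sum_{i<j, k} (∂g_{ij}/∂x_k) dx_k ∧ dx_i ∧ dx_j.
Expand each term, using dx_k ∧ dx_i ∧ dx_j = sgn(permutation) dx_{(a)} ∧ dx_{(b)} ∧ dx_{(c)} with (a < b < c) sorted:
  d(-x*z) includes (∂/∂z)(-x*z) dz = (-x) dz, which multiplied by dx ∧ dy gives (-x) dx ∧ dy ∧ dz
  d(x*(-2*x + z)) includes (∂/∂x)(x*(-2*x + z)) dx = (-4*x + z) dx, which multiplied by dy ∧ dz gives (-4*x + z) dx ∧ dy ∧ dz
Collecting like 3-forms: d(omega) = (-5*x + z) dx ∧ dy ∧ dz.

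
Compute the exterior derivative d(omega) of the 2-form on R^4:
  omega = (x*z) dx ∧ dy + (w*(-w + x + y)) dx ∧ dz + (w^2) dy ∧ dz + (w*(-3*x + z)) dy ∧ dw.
d(omega) = (-w + x) dx ∧ dy ∧ dz + (-2*w + x + y) dx ∧ dz ∧ dw + (w) dy ∧ dz ∧ dw + (-3*w) dx ∧ dy ∧ dw

For a 2-form omega = sum_{i<j} g_{ij} dx_i ∧ dx_j, the exterior derivative is
  d(omega) = sum_{i<j} d(g_{ij}) ∧ dx_i ∧ dx_j = sum_{i<j, k} (∂g_{ij}/∂x_k) dx_k ∧ dx_i ∧ dx_j.
Expand each term, using dx_k ∧ dx_i ∧ dx_j = sgn(permutation) dx_{(a)} ∧ dx_{(b)} ∧ dx_{(c)} with (a < b < c) sorted:
  d(x*z) includes (∂/∂z)(x*z) dz = (x) dz, which multiplied by dx ∧ dy gives (x) dx ∧ dy ∧ dz
  d(w*(-w + x + y)) includes (∂/∂y)(w*(-w + x + y)) dy = (w) dy, which multiplied by dx ∧ dz gives (-w) dx ∧ dy ∧ dz
  d(w*(-w + x + y)) includes (∂/∂w)(w*(-w + x + y)) dw = (-2*w + x + y) dw, which multiplied by dx ∧ dz gives (-2*w + x + y) dx ∧ dz ∧ dw
  d(w^2) includes (∂/∂w)(w^2) dw = (2*w) dw, which multiplied by dy ∧ dz gives (2*w) dy ∧ dz ∧ dw
  d(w*(-3*x + z)) includes (∂/∂x)(w*(-3*x + z)) dx = (-3*w) dx, which multiplied by dy ∧ dw gives (-3*w) dx ∧ dy ∧ dw
  d(w*(-3*x + z)) includes (∂/∂z)(w*(-3*x + z)) dz = (w) dz, which multiplied by dy ∧ dw gives (-w) dy ∧ dz ∧ dw
Collecting like 3-forms: d(omega) = (-w + x) dx ∧ dy ∧ dz + (-2*w + x + y) dx ∧ dz ∧ dw + (w) dy ∧ dz ∧ dw + (-3*w) dx ∧ dy ∧ dw.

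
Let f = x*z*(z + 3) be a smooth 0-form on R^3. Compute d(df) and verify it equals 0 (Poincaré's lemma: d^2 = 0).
d(df) = 0

Step 1: df = sum_i (∂f/∂x_i) dx_i = (z*(z + 3)) dx + (0) dy + (x*(2*z + 3)) dz.
Step 2: Apply d again. Using the 1-form formula, the coefficient of dx ∧ dy in d(df) is ∂^2 f/∂x ∂y - ∂^2 f/∂y ∂x = (0) - (0) = 0 (equality of mixed partials for smooth f).
Similarly for dx ∧ dz and dy ∧ dz — all coefficients vanish. So d(df) = 0.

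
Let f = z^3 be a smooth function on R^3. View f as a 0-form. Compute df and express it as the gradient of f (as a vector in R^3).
df = (0) dx + (0) dy + (3*z^2) dz; grad f = (0, 0, 3*z^2)

For a 0-form f, d f = (∂f/∂x) dx + (∂f/∂y) dy + (∂f/∂z) dz. The components of the vector representation are exactly the entries of grad f in Cartesian coordinates:
  ∂f/∂x = 0
  ∂f/∂y = 0
  ∂f/∂z = 3*z^2.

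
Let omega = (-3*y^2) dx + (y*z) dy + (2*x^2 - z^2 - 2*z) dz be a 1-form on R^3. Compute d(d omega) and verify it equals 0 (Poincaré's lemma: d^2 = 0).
d(d omega) = 0

Step 1: d omega = sum_{i<j} (∂f_j/∂x_i - ∂f_i/∂x_j) dx_i ∧ dx_j:
  coeff of dx ∧ dy: 6*y
  coeff of dx ∧ dz: 4*x
  coeff of dy ∧ dz: -y
Step 2: Apply d again to each 2-form coefficient. The only possible 3-form in R^3 is dx ∧ dy ∧ dz, with coefficient
  ∂(coeff of dy∧dz)/∂x - ∂(coeff of dx∧dz)/∂y + ∂(coeff of dx∧dy)/∂z
  = ∂/∂x (-y) - ∂/∂y (4*x) + ∂/∂z (6*y).
Each of these terms simplifies to sums of mixed partials that cancel in pairs. The result is 0 (by equality of mixed partials for smooth functions — Schwarz / Clairaut).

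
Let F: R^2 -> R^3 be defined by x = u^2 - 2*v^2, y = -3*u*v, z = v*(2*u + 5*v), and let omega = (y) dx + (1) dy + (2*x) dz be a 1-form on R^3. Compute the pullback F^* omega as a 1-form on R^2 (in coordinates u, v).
F^* omega = (v*(-2*u^2 - 8*v^2 - 3)) du + (4*u^3 + 20*u^2*v + 4*u*v^2 - 3*u - 40*v^3) dv

Using F^*(f dg) = (f ∘ F) d(g ∘ F), substitute each coordinate x_i by F_i(u, v) in f_i, and replace dx_i by d F_i = (∂F_i/∂u) du + (∂F_i/∂v) dv.
  For the x component: f_1(F) = -3*u*v; d F_1 = (2*u) du + (-4*v) dv
  For the y component: f_2(F) = 1; d F_2 = (-3*v) du + (-3*u) dv
  For the z component: f_3(F) = 2*u^2 - 4*v^2; d F_3 = (2*v) du + (2*u + 10*v) dv
Combining and collecting du, dv coefficients:
  coeff of du: v*(-2*u^2 - 8*v^2 - 3)
  coeff of dv: 4*u^3 + 20*u^2*v + 4*u*v^2 - 3*u - 40*v^3
F^* omega = (v*(-2*u^2 - 8*v^2 - 3)) du + (4*u^3 + 20*u^2*v + 4*u*v^2 - 3*u - 40*v^3) dv.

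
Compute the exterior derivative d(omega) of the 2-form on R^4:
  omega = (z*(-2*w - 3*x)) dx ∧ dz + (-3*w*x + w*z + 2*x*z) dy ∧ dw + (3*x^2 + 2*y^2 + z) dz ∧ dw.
d(omega) = (6*x - 2*z) dx ∧ dz ∧ dw + (-3*w + 2*z) dx ∧ dy ∧ dw + (-w - 2*x + 4*y) dy ∧ dz ∧ dw

For a 2-form omega = sum_{i<j} g_{ij} dx_i ∧ dx_j, the exterior derivative is
  d(omega) = sum_{i<j} d(g_{ij}) ∧ dx_i ∧ dx_j = sum_{i<j, k} (∂g_{ij}/∂x_k) dx_k ∧ dx_i ∧ dx_j.
Expand each term, using dx_k ∧ dx_i ∧ dx_j = sgn(permutation) dx_{(a)} ∧ dx_{(b)} ∧ dx_{(c)} with (a < b < c) sorted:
  d(z*(-2*w - 3*x)) includes (∂/∂w)(z*(-2*w - 3*x)) dw = (-2*z) dw, which multiplied by dx ∧ dz gives (-2*z) dx ∧ dz ∧ dw
  d(-3*w*x + w*z + 2*x*z) includes (∂/∂x)(-3*w*x + w*z + 2*x*z) dx = (-3*w + 2*z) dx, which multiplied by dy ∧ dw gives (-3*w + 2*z) dx ∧ dy ∧ dw
  d(-3*w*x + w*z + 2*x*z) includes (∂/∂z)(-3*w*x + w*z + 2*x*z) dz = (w + 2*x) dz, which multiplied by dy ∧ dw gives (-w - 2*x) dy ∧ dz ∧ dw
  d(3*x^2 + 2*y^2 + z) includes (∂/∂x)(3*x^2 + 2*y^2 + z) dx = (6*x) dx, which multiplied by dz ∧ dw gives (6*x) dx ∧ dz ∧ dw
  d(3*x^2 + 2*y^2 + z) includes (∂/∂y)(3*x^2 + 2*y^2 + z) dy = (4*y) dy, which multiplied by dz ∧ dw gives (4*y) dy ∧ dz ∧ dw
Collecting like 3-forms: d(omega) = (6*x - 2*z) dx ∧ dz ∧ dw + (-3*w + 2*z) dx ∧ dy ∧ dw + (-w - 2*x + 4*y) dy ∧ dz ∧ dw.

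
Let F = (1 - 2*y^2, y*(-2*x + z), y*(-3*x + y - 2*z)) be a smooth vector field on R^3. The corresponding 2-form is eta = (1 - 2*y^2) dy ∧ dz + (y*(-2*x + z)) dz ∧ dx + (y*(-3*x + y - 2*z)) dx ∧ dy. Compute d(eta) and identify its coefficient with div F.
d(eta) = (-2*x - 2*y + z) dx ∧ dy ∧ dz; div F = -2*x - 2*y + z

For a 2-form in R^3 of the form above, applying d gives a 3-form with coefficient ∂P/∂x + ∂Q/∂y + ∂R/∂z:
  ∂P/∂x = 0
  ∂Q/∂y = -2*x + z
  ∂R/∂z = -2*y
Sum = -2*x - 2*y + z, which is exactly div F.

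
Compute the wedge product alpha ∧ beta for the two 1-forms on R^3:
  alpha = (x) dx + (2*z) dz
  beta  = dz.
alpha ∧ beta = (x) dx ∧ dz

Distribute the wedge, using dx_i ∧ dx_j = -dx_j ∧ dx_i and dx_i ∧ dx_i = 0. For each pair (i, j) with i < j, the coefficient of dx_i ∧ dx_j in alpha ∧ beta is (alpha_i * beta_j - alpha_j * beta_i). Collecting: alpha ∧ beta = (x) dx ∧ dz.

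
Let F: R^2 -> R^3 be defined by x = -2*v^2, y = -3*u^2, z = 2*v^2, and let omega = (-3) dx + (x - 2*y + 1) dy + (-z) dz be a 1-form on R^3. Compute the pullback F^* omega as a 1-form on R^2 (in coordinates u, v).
F^* omega = (6*u*(-6*u^2 + 2*v^2 - 1)) du + (-8*v^3 + 12*v) dv

Using F^*(f dg) = (f ∘ F) d(g ∘ F), substitute each coordinate x_i by F_i(u, v) in f_i, and replace dx_i by d F_i = (∂F_i/∂u) du + (∂F_i/∂v) dv.
  For the x component: f_1(F) = -3; d F_1 = (0) du + (-4*v) dv
  For the y component: f_2(F) = 6*u^2 - 2*v^2 + 1; d F_2 = (-6*u) du + (0) dv
  For the z component: f_3(F) = -2*v^2; d F_3 = (0) du + (4*v) dv
Combining and collecting du, dv coefficients:
  coeff of du: 6*u*(-6*u^2 + 2*v^2 - 1)
  coeff of dv: -8*v^3 + 12*v
F^* omega = (6*u*(-6*u^2 + 2*v^2 - 1)) du + (-8*v^3 + 12*v) dv.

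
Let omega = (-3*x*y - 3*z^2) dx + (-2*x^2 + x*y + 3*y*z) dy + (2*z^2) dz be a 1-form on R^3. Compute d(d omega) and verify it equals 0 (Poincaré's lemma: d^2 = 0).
d(d omega) = 0

Step 1: d omega = sum_{i<j} (∂f_j/∂x_i - ∂f_i/∂x_j) dx_i ∧ dx_j:
  coeff of dx ∧ dy: -x + y
  coeff of dx ∧ dz: 6*z
  coeff of dy ∧ dz: -3*y
Step 2: Apply d again to each 2-form coefficient. The only possible 3-form in R^3 is dx ∧ dy ∧ dz, with coefficient
  ∂(coeff of dy∧dz)/∂x - ∂(coeff of dx∧dz)/∂y + ∂(coeff of dx∧dy)/∂z
  = ∂/∂x (-3*y) - ∂/∂y (6*z) + ∂/∂z (-x + y).
Each of these terms simplifies to sums of mixed partials that cancel in pairs. The result is 0 (by equality of mixed partials for smooth functions — Schwarz / Clairaut).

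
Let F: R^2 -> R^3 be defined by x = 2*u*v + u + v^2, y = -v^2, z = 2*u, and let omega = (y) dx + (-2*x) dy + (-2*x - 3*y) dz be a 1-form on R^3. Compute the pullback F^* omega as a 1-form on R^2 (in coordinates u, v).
F^* omega = (-8*u*v - 4*u - 2*v^3 + v^2) du + (2*v*(3*u*v + 2*u + v^2)) dv

Using F^*(f dg) = (f ∘ F) d(g ∘ F), substitute each coordinate x_i by F_i(u, v) in f_i, and replace dx_i by d F_i = (∂F_i/∂u) du + (∂F_i/∂v) dv.
  For the x component: f_1(F) = -v^2; d F_1 = (2*v + 1) du + (2*u + 2*v) dv
  For the y component: f_2(F) = -4*u*v - 2*u - 2*v^2; d F_2 = (0) du + (-2*v) dv
  For the z component: f_3(F) = -4*u*v - 2*u + v^2; d F_3 = (2) du + (0) dv
Combining and collecting du, dv coefficients:
  coeff of du: -8*u*v - 4*u - 2*v^3 + v^2
  coeff of dv: 2*v*(3*u*v + 2*u + v^2)
F^* omega = (-8*u*v - 4*u - 2*v^3 + v^2) du + (2*v*(3*u*v + 2*u + v^2)) dv.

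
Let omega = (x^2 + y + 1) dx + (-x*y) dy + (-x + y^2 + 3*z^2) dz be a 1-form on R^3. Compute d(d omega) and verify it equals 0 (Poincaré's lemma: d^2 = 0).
d(d omega) = 0

Step 1: d omega = sum_{i<j} (∂f_j/∂x_i - ∂f_i/∂x_j) dx_i ∧ dx_j:
  coeff of dx ∧ dy: -y - 1
  coeff of dx ∧ dz: -1
  coeff of dy ∧ dz: 2*y
Step 2: Apply d again to each 2-form coefficient. The only possible 3-form in R^3 is dx ∧ dy ∧ dz, with coefficient
  ∂(coeff of dy∧dz)/∂x - ∂(coeff of dx∧dz)/∂y + ∂(coeff of dx∧dy)/∂z
  = ∂/∂x (2*y) - ∂/∂y (-1) + ∂/∂z (-y - 1).
Each of these terms simplifies to sums of mixed partials that cancel in pairs. The result is 0 (by equality of mixed partials for smooth functions — Schwarz / Clairaut).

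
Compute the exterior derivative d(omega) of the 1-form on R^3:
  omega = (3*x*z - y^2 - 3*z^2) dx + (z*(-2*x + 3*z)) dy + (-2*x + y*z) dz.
d(omega) = (2*y - 2*z) dx ∧ dy + (-3*x + 6*z - 2) dx ∧ dz + (2*x - 5*z) dy ∧ dz

For a 1-form omega = sum_i f_i dx_i, the exterior derivative is
  d(omega) = sum_{i < j} (∂f_j/∂x_i - ∂f_i/∂x_j) dx_i ∧ dx_j.
  coefficient of dx ∧ dy: ∂f_2/∂x - ∂f_1/∂y = ∂(z*(-2*x + 3*z))/∂x - ∂(3*x*z - y^2 - 3*z^2)/∂y = 2*y - 2*z
  coefficient of dx ∧ dz: ∂f_3/∂x - ∂f_1/∂z = ∂(-2*x + y*z)/∂x - ∂(3*x*z - y^2 - 3*z^2)/∂z = -3*x + 6*z - 2
  coefficient of dy ∧ dz: ∂f_3/∂y - ∂f_2/∂z = ∂(-2*x + y*z)/∂y - ∂(z*(-2*x + 3*z))/∂z = 2*x - 5*z
Assembling: d(omega) = (2*y - 2*z) dx ∧ dy + (-3*x + 6*z - 2) dx ∧ dz + (2*x - 5*z) dy ∧ dz.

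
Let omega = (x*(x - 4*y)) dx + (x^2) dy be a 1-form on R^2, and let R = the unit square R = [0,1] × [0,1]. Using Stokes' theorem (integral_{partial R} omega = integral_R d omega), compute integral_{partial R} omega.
integral_(partial R) omega = 3

Stokes: integral_partial_R omega = integral_R d omega with d omega = (∂Q/∂x - ∂P/∂y) dx ∧ dy.
  ∂Q/∂x = 2*x
  ∂P/∂y = -4*x
  integrand = ∂Q/∂x - ∂P/∂y = 6*x.
Integrating over R: integral_0^1 integral_0^1 (6*x) dx dy = 3.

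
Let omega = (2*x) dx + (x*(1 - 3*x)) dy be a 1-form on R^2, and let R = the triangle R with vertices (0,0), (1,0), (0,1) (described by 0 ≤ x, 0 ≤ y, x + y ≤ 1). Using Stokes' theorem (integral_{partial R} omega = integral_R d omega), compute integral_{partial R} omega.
integral_(partial R) omega = -1/2

Stokes: integral_partial_R omega = integral_R d omega with d omega = (∂Q/∂x - ∂P/∂y) dx ∧ dy.
  ∂Q/∂x = 1 - 6*x
  ∂P/∂y = 0
  integrand = ∂Q/∂x - ∂P/∂y = 1 - 6*x.
Integrating over R: integral_0^1 integral_0^{1-x} (1 - 6*x) dy dx = -1/2.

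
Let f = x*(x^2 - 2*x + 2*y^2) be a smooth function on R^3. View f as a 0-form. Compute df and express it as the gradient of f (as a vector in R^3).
df = (3*x^2 - 4*x + 2*y^2) dx + (4*x*y) dy + (0) dz; grad f = (3*x^2 - 4*x + 2*y^2, 4*x*y, 0)

For a 0-form f, d f = (∂f/∂x) dx + (∂f/∂y) dy + (∂f/∂z) dz. The components of the vector representation are exactly the entries of grad f in Cartesian coordinates:
  ∂f/∂x = 3*x^2 - 4*x + 2*y^2
  ∂f/∂y = 4*x*y
  ∂f/∂z = 0.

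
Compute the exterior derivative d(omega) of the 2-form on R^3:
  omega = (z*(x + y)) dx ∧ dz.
d(omega) = (-z) dx ∧ dy ∧ dz

For a 2-form omega = sum_{i<j} g_{ij} dx_i ∧ dx_j, the exterior derivative is
  d(omega) = sum_{i<j} d(g_{ij}) ∧ dx_i ∧ dx_j = sum_{i<j, k} (∂g_{ij}/∂x_k) dx_k ∧ dx_i ∧ dx_j.
Expand each term, using dx_k ∧ dx_i ∧ dx_j = sgn(permutation) dx_{(a)} ∧ dx_{(b)} ∧ dx_{(c)} with (a < b < c) sorted:
  d(z*(x + y)) includes (∂/∂y)(z*(x + y)) dy = (z) dy, which multiplied by dx ∧ dz gives (-z) dx ∧ dy ∧ dz
Collecting like 3-forms: d(omega) = (-z) dx ∧ dy ∧ dz.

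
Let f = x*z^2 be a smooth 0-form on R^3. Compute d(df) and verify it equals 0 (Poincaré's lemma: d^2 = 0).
d(df) = 0

Step 1: df = sum_i (∂f/∂x_i) dx_i = (z^2) dx + (0) dy + (2*x*z) dz.
Step 2: Apply d again. Using the 1-form formula, the coefficient of dx ∧ dy in d(df) is ∂^2 f/∂x ∂y - ∂^2 f/∂y ∂x = (0) - (0) = 0 (equality of mixed partials for smooth f).
Similarly for dx ∧ dz and dy ∧ dz — all coefficients vanish. So d(df) = 0.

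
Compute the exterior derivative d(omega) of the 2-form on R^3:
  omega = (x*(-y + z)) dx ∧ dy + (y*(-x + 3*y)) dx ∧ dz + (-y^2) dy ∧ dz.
d(omega) = (2*x - 6*y) dx ∧ dy ∧ dz

For a 2-form omega = sum_{i<j} g_{ij} dx_i ∧ dx_j, the exterior derivative is
  d(omega) = sum_{i<j} d(g_{ij}) ∧ dx_i ∧ dx_j = sum_{i<j, k} (∂g_{ij}/∂x_k) dx_k ∧ dx_i ∧ dx_j.
Expand each term, using dx_k ∧ dx_i ∧ dx_j = sgn(permutation) dx_{(a)} ∧ dx_{(b)} ∧ dx_{(c)} with (a < b < c) sorted:
  d(x*(-y + z)) includes (∂/∂z)(x*(-y + z)) dz = (x) dz, which multiplied by dx ∧ dy gives (x) dx ∧ dy ∧ dz
  d(y*(-x + 3*y)) includes (∂/∂y)(y*(-x + 3*y)) dy = (-x + 6*y) dy, which multiplied by dx ∧ dz gives (x - 6*y) dx ∧ dy ∧ dz
Collecting like 3-forms: d(omega) = (2*x - 6*y) dx ∧ dy ∧ dz.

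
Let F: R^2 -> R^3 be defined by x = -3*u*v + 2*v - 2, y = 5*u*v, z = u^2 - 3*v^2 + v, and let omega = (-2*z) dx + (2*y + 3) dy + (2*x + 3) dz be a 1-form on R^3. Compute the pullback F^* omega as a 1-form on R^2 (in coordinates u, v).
F^* omega = (-6*u^2*v + 50*u*v^2 + 8*u*v - 2*u - 18*v^3 + 6*v^2 + 15*v) du + (6*u^3 + 50*u^2*v - 4*u^2 + 18*u*v^2 + 15*u - 12*v^2 + 6*v - 1) dv

Using F^*(f dg) = (f ∘ F) d(g ∘ F), substitute each coordinate x_i by F_i(u, v) in f_i, and replace dx_i by d F_i = (∂F_i/∂u) du + (∂F_i/∂v) dv.
  For the x component: f_1(F) = -2*u^2 + 6*v^2 - 2*v; d F_1 = (-3*v) du + (2 - 3*u) dv
  For the y component: f_2(F) = 10*u*v + 3; d F_2 = (5*v) du + (5*u) dv
  For the z component: f_3(F) = -6*u*v + 4*v - 1; d F_3 = (2*u) du + (1 - 6*v) dv
Combining and collecting du, dv coefficients:
  coeff of du: -6*u^2*v + 50*u*v^2 + 8*u*v - 2*u - 18*v^3 + 6*v^2 + 15*v
  coeff of dv: 6*u^3 + 50*u^2*v - 4*u^2 + 18*u*v^2 + 15*u - 12*v^2 + 6*v - 1
F^* omega = (-6*u^2*v + 50*u*v^2 + 8*u*v - 2*u - 18*v^3 + 6*v^2 + 15*v) du + (6*u^3 + 50*u^2*v - 4*u^2 + 18*u*v^2 + 15*u - 12*v^2 + 6*v - 1) dv.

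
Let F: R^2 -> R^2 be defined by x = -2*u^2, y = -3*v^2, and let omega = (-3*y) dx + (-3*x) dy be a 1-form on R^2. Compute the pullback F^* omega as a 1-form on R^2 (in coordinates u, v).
F^* omega = (-36*u*v^2) du + (-36*u^2*v) dv

Using F^*(f dg) = (f ∘ F) d(g ∘ F), substitute each coordinate x_i by F_i(u, v) in f_i, and replace dx_i by d F_i = (∂F_i/∂u) du + (∂F_i/∂v) dv.
  For the x component: f_1(F) = 9*v^2; d F_1 = (-4*u) du + (0) dv
  For the y component: f_2(F) = 6*u^2; d F_2 = (0) du + (-6*v) dv
Combining and collecting du, dv coefficients:
  coeff of du: -36*u*v^2
  coeff of dv: -36*u^2*v
F^* omega = (-36*u*v^2) du + (-36*u^2*v) dv.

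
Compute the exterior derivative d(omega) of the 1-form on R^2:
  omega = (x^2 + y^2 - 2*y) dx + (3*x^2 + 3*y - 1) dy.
d(omega) = (6*x - 2*y + 2) dx ∧ dy

For a 1-form omega = sum_i f_i dx_i, the exterior derivative is
  d(omega) = sum_{i < j} (∂f_j/∂x_i - ∂f_i/∂x_j) dx_i ∧ dx_j.
  coefficient of dx ∧ dy: ∂f_2/∂x - ∂f_1/∂y = ∂(3*x^2 + 3*y - 1)/∂x - ∂(x^2 + y^2 - 2*y)/∂y = 6*x - 2*y + 2
Assembling: d(omega) = (6*x - 2*y + 2) dx ∧ dy.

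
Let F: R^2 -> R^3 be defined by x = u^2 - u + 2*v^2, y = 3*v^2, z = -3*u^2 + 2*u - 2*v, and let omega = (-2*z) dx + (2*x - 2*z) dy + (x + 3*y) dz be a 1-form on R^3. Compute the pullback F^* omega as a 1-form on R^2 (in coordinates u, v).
F^* omega = (6*u^3 - 6*u^2 - 66*u*v^2 + 8*u*v + 2*u + 22*v^2 - 4*v) du + (72*u^2*v - 2*u^2 - 52*u*v + 2*u + 24*v^3 + 18*v^2) dv

Using F^*(f dg) = (f ∘ F) d(g ∘ F), substitute each coordinate x_i by F_i(u, v) in f_i, and replace dx_i by d F_i = (∂F_i/∂u) du + (∂F_i/∂v) dv.
  For the x component: f_1(F) = 6*u^2 - 4*u + 4*v; d F_1 = (2*u - 1) du + (4*v) dv
  For the y component: f_2(F) = 8*u^2 - 6*u + 4*v^2 + 4*v; d F_2 = (0) du + (6*v) dv
  For the z component: f_3(F) = u^2 - u + 11*v^2; d F_3 = (2 - 6*u) du + (-2) dv
Combining and collecting du, dv coefficients:
  coeff of du: 6*u^3 - 6*u^2 - 66*u*v^2 + 8*u*v + 2*u + 22*v^2 - 4*v
  coeff of dv: 72*u^2*v - 2*u^2 - 52*u*v + 2*u + 24*v^3 + 18*v^2
F^* omega = (6*u^3 - 6*u^2 - 66*u*v^2 + 8*u*v + 2*u + 22*v^2 - 4*v) du + (72*u^2*v - 2*u^2 - 52*u*v + 2*u + 24*v^3 + 18*v^2) dv.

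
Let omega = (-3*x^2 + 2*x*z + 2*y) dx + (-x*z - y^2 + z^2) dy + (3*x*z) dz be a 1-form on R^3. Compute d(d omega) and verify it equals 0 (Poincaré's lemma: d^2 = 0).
d(d omega) = 0

Step 1: d omega = sum_{i<j} (∂f_j/∂x_i - ∂f_i/∂x_j) dx_i ∧ dx_j:
  coeff of dx ∧ dy: -z - 2
  coeff of dx ∧ dz: -2*x + 3*z
  coeff of dy ∧ dz: x - 2*z
Step 2: Apply d again to each 2-form coefficient. The only possible 3-form in R^3 is dx ∧ dy ∧ dz, with coefficient
  ∂(coeff of dy∧dz)/∂x - ∂(coeff of dx∧dz)/∂y + ∂(coeff of dx∧dy)/∂z
  = ∂/∂x (x - 2*z) - ∂/∂y (-2*x + 3*z) + ∂/∂z (-z - 2).
Each of these terms simplifies to sums of mixed partials that cancel in pairs. The result is 0 (by equality of mixed partials for smooth functions — Schwarz / Clairaut).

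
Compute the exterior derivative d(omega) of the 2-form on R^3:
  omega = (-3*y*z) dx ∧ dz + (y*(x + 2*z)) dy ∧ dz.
d(omega) = (y + 3*z) dx ∧ dy ∧ dz

For a 2-form omega = sum_{i<j} g_{ij} dx_i ∧ dx_j, the exterior derivative is
  d(omega) = sum_{i<j} d(g_{ij}) ∧ dx_i ∧ dx_j = sum_{i<j, k} (∂g_{ij}/∂x_k) dx_k ∧ dx_i ∧ dx_j.
Expand each term, using dx_k ∧ dx_i ∧ dx_j = sgn(permutation) dx_{(a)} ∧ dx_{(b)} ∧ dx_{(c)} with (a < b < c) sorted:
  d(-3*y*z) includes (∂/∂y)(-3*y*z) dy = (-3*z) dy, which multiplied by dx ∧ dz gives (3*z) dx ∧ dy ∧ dz
  d(y*(x + 2*z)) includes (∂/∂x)(y*(x + 2*z)) dx = (y) dx, which multiplied by dy ∧ dz gives (y) dx ∧ dy ∧ dz
Collecting like 3-forms: d(omega) = (y + 3*z) dx ∧ dy ∧ dz.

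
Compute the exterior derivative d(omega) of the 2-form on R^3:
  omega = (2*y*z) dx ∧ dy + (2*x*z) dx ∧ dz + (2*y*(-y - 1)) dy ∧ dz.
d(omega) = (2*y) dx ∧ dy ∧ dz

For a 2-form omega = sum_{i<j} g_{ij} dx_i ∧ dx_j, the exterior derivative is
  d(omega) = sum_{i<j} d(g_{ij}) ∧ dx_i ∧ dx_j = sum_{i<j, k} (∂g_{ij}/∂x_k) dx_k ∧ dx_i ∧ dx_j.
Expand each term, using dx_k ∧ dx_i ∧ dx_j = sgn(permutation) dx_{(a)} ∧ dx_{(b)} ∧ dx_{(c)} with (a < b < c) sorted:
  d(2*y*z) includes (∂/∂z)(2*y*z) dz = (2*y) dz, which multiplied by dx ∧ dy gives (2*y) dx ∧ dy ∧ dz
Collecting like 3-forms: d(omega) = (2*y) dx ∧ dy ∧ dz.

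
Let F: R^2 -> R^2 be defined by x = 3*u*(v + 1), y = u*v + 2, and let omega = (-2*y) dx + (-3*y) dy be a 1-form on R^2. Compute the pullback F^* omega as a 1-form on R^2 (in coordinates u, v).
F^* omega = (-9*u*v^2 - 6*u*v - 18*v - 12) du + (9*u*(-u*v - 2)) dv

Using F^*(f dg) = (f ∘ F) d(g ∘ F), substitute each coordinate x_i by F_i(u, v) in f_i, and replace dx_i by d F_i = (∂F_i/∂u) du + (∂F_i/∂v) dv.
  For the x component: f_1(F) = -2*u*v - 4; d F_1 = (3*v + 3) du + (3*u) dv
  For the y component: f_2(F) = -3*u*v - 6; d F_2 = (v) du + (u) dv
Combining and collecting du, dv coefficients:
  coeff of du: -9*u*v^2 - 6*u*v - 18*v - 12
  coeff of dv: 9*u*(-u*v - 2)
F^* omega = (-9*u*v^2 - 6*u*v - 18*v - 12) du + (9*u*(-u*v - 2)) dv.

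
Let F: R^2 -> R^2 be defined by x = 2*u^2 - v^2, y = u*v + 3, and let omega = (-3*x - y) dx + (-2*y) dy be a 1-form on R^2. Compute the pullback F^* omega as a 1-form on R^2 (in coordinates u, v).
F^* omega = (-24*u^3 - 4*u^2*v + 10*u*v^2 - 12*u - 6*v) du + (10*u^2*v + 2*u*v^2 - 6*u - 6*v^3 + 6*v) dv

Using F^*(f dg) = (f ∘ F) d(g ∘ F), substitute each coordinate x_i by F_i(u, v) in f_i, and replace dx_i by d F_i = (∂F_i/∂u) du + (∂F_i/∂v) dv.
  For the x component: f_1(F) = -6*u^2 - u*v + 3*v^2 - 3; d F_1 = (4*u) du + (-2*v) dv
  For the y component: f_2(F) = -2*u*v - 6; d F_2 = (v) du + (u) dv
Combining and collecting du, dv coefficients:
  coeff of du: -24*u^3 - 4*u^2*v + 10*u*v^2 - 12*u - 6*v
  coeff of dv: 10*u^2*v + 2*u*v^2 - 6*u - 6*v^3 + 6*v
F^* omega = (-24*u^3 - 4*u^2*v + 10*u*v^2 - 12*u - 6*v) du + (10*u^2*v + 2*u*v^2 - 6*u - 6*v^3 + 6*v) dv.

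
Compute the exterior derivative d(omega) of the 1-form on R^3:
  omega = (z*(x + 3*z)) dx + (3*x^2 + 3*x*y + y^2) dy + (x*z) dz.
d(omega) = (6*x + 3*y) dx ∧ dy + (-x - 5*z) dx ∧ dz

For a 1-form omega = sum_i f_i dx_i, the exterior derivative is
  d(omega) = sum_{i < j} (∂f_j/∂x_i - ∂f_i/∂x_j) dx_i ∧ dx_j.
  coefficient of dx ∧ dy: ∂f_2/∂x - ∂f_1/∂y = ∂(3*x^2 + 3*x*y + y^2)/∂x - ∂(z*(x + 3*z))/∂y = 6*x + 3*y
  coefficient of dx ∧ dz: ∂f_3/∂x - ∂f_1/∂z = ∂(x*z)/∂x - ∂(z*(x + 3*z))/∂z = -x - 5*z
Assembling: d(omega) = (6*x + 3*y) dx ∧ dy + (-x - 5*z) dx ∧ dz.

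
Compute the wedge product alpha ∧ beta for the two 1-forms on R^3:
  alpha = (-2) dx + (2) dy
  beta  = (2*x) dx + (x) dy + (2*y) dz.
alpha ∧ beta = (-6*x) dx ∧ dy + (-4*y) dx ∧ dz + (4*y) dy ∧ dz

Distribute the wedge, using dx_i ∧ dx_j = -dx_j ∧ dx_i and dx_i ∧ dx_i = 0. For each pair (i, j) with i < j, the coefficient of dx_i ∧ dx_j in alpha ∧ beta is (alpha_i * beta_j - alpha_j * beta_i). Collecting: alpha ∧ beta = (-6*x) dx ∧ dy + (-4*y) dx ∧ dz + (4*y) dy ∧ dz.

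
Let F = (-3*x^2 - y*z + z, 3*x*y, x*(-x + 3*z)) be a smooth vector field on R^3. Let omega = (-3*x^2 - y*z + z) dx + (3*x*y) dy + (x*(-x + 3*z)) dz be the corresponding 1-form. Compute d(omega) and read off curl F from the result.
d(omega) = (0) dy ∧ dz + (2*x - y - 3*z + 1) dz ∧ dx + (3*y + z) dx ∧ dy; curl F = (0, 2*x - y - 3*z + 1, 3*y + z)

d omega = sum_{i<j} (∂f_j/∂x_i - ∂f_i/∂x_j) dx_i ∧ dx_j. Under the identification (dy ∧ dz, dz ∧ dx, dx ∧ dy) ↔ (e_x, e_y, e_z), the coefficients are exactly the components of curl F. Compute:
  ∂R/∂y - ∂Q/∂z = (0) - (0) = 0
  ∂P/∂z - ∂R/∂x = (1 - y) - (-2*x + 3*z) = 2*x - y - 3*z + 1
  ∂Q/∂x - ∂P/∂y = (3*y) - (-z) = 3*y + z.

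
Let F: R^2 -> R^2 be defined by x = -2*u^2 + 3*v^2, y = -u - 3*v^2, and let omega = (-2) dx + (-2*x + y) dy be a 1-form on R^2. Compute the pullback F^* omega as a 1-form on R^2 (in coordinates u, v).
F^* omega = (-4*u^2 + 9*u + 9*v^2) du + (6*v*(-4*u^2 + u + 9*v^2 - 2)) dv

Using F^*(f dg) = (f ∘ F) d(g ∘ F), substitute each coordinate x_i by F_i(u, v) in f_i, and replace dx_i by d F_i = (∂F_i/∂u) du + (∂F_i/∂v) dv.
  For the x component: f_1(F) = -2; d F_1 = (-4*u) du + (6*v) dv
  For the y component: f_2(F) = 4*u^2 - u - 9*v^2; d F_2 = (-1) du + (-6*v) dv
Combining and collecting du, dv coefficients:
  coeff of du: -4*u^2 + 9*u + 9*v^2
  coeff of dv: 6*v*(-4*u^2 + u + 9*v^2 - 2)
F^* omega = (-4*u^2 + 9*u + 9*v^2) du + (6*v*(-4*u^2 + u + 9*v^2 - 2)) dv.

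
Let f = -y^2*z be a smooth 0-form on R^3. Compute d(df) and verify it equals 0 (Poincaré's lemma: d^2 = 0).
d(df) = 0

Step 1: df = sum_i (∂f/∂x_i) dx_i = (0) dx + (-2*y*z) dy + (-y^2) dz.
Step 2: Apply d again. Using the 1-form formula, the coefficient of dx ∧ dy in d(df) is ∂^2 f/∂x ∂y - ∂^2 f/∂y ∂x = (0) - (0) = 0 (equality of mixed partials for smooth f).
Similarly for dx ∧ dz and dy ∧ dz — all coefficients vanish. So d(df) = 0.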